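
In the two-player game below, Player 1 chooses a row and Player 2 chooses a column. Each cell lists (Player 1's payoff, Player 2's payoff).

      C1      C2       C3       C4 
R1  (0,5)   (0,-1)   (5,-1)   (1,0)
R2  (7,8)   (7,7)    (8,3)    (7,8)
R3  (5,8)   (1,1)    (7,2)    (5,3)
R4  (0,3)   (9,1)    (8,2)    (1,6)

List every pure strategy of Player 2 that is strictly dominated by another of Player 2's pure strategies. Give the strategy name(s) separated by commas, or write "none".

C2, C3

C1 is not dominated — it holds its own against C2 at R1 (5>-1); C3 at R1 (5>-1); C4 at R1 (5>0).
C2: dominated, since C1 does at least as well everywhere (R1: 5>-1, R2: 8>7, R3: 8>1, R4: 3>1).
C3 is strictly dominated by C1 (R1: 5>-1, R2: 8>3, R3: 8>2, R4: 3>2).
Nothing dominates C4: C1 at R2 (8=8); C2 at R1 (0>-1); C3 at R1 (0>-1).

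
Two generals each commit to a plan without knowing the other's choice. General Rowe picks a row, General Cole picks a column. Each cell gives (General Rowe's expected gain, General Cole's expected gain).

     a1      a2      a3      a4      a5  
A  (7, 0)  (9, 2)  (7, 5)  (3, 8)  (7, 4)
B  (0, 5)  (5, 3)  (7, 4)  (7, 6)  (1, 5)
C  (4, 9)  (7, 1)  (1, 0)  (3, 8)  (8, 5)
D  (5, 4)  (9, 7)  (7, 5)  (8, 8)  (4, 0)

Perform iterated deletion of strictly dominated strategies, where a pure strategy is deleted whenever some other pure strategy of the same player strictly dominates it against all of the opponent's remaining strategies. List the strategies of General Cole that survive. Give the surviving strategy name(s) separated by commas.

a4

For General Cole, a4 strictly dominates a2 on the remaining rows (A: 8>2, B: 6>3, C: 8>1, D: 8>7); eliminate a2.
General Cole's strategy a3 is strictly dominated by a4 (A: 8>5, B: 6>4, C: 8>0, D: 8>5) and is removed.
Row B is eliminated: D beats it against every remaining column (a1: 5>0, a4: 8>7, a5: 4>1).
Column a5 is eliminated: a4 beats it against every remaining row (A: 8>4, C: 8>5, D: 8>0).
Row C is eliminated: D beats it against every remaining column (a1: 5>4, a4: 8>3).
General Cole's strategy a1 is strictly dominated by a4 (A: 8>0, D: 8>4) and is removed.
Row A is eliminated: D beats it against every remaining column (a4: 8>3).
Among the remaining strategies, none is strictly dominated by another pure strategy of the same player, so the elimination stops.
Surviving strategies — General Rowe: {D}; General Cole: {a4}.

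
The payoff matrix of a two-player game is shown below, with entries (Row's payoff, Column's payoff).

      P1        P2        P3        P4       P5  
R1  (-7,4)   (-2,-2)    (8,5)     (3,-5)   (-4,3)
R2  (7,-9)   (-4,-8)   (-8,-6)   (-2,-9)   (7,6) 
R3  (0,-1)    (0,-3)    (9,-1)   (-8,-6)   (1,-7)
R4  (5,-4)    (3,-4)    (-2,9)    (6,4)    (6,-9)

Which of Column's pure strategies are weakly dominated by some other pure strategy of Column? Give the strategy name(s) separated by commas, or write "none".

P1, P2, P4

P3 weakly dominates P1 — R1: 5>4, R2: -6>-9, R3: -1=-1, R4: 9>-4.
P3 weakly dominates P2 — R1: 5>-2, R2: -6>-8, R3: -1>-3, R4: 9>-4.
P3 is not dominated — it holds its own against P1 at R1 (5>4); P2 at R1 (5>-2); P4 at R1 (5>-5); P5 at R1 (5>3).
P4 is weakly dominated by P3 (R1: 5>-5, R2: -6>-9, R3: -1>-6, R4: 9>4).
P5: no other strategy beats it everywhere (P1 at R2 (6>-9); P2 at R1 (3>-2); P3 at R2 (6>-6); P4 at R1 (3>-5)).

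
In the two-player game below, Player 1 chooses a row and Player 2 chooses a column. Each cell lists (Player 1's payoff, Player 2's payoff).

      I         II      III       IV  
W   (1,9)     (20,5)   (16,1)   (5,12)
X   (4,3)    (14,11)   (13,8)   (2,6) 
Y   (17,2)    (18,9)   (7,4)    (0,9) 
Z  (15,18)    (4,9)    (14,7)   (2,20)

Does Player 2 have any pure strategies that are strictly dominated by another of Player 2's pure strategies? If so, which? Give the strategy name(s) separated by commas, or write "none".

I is strictly dominated by IV (W: 12>9, X: 6>3, Y: 9>2, Z: 20>18).
II is not dominated — it holds its own against I at X (11>3); III at W (5>1); IV at X (11>6).
III is strictly dominated by II (W: 5>1, X: 11>8, Y: 9>4, Z: 9>7).
Nothing dominates IV: I at W (12>9); II at W (12>5); III at W (12>1).

I, III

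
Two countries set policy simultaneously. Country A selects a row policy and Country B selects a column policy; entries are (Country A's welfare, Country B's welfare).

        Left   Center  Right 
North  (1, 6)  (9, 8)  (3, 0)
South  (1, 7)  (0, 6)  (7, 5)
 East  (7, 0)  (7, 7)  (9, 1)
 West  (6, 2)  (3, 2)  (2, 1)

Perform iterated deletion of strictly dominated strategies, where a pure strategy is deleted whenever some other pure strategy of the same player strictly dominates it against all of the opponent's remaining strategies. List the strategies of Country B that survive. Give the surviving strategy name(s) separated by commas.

Center

For Country A, East strictly dominates South on the remaining columns (Left: 7>1, Center: 7>0, Right: 9>7); eliminate South.
Row West is eliminated: East beats it against every remaining column (Left: 7>6, Center: 7>3, Right: 9>2).
Column Left is eliminated: Center beats it against every remaining row (North: 8>6, East: 7>0).
For Country B, Center strictly dominates Right on the remaining rows (North: 8>0, East: 7>1); eliminate Right.
Country A's strategy East is strictly dominated by North (Center: 9>7) and is removed.
Among the remaining strategies, none is strictly dominated by another pure strategy of the same player, so the elimination stops.
Surviving strategies — Country A: {North}; Country B: {Center}.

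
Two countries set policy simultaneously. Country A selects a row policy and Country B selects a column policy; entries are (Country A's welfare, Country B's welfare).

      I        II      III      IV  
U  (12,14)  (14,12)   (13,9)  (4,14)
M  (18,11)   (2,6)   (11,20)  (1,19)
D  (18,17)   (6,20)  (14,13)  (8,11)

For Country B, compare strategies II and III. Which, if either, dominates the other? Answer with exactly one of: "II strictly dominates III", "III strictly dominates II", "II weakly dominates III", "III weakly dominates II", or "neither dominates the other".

Compare II to III across each opponent action: U: 12>9, M: 6<20, D: 20>13.
II does better at U, D but worse at M; neither strategy dominates the other.

neither dominates the other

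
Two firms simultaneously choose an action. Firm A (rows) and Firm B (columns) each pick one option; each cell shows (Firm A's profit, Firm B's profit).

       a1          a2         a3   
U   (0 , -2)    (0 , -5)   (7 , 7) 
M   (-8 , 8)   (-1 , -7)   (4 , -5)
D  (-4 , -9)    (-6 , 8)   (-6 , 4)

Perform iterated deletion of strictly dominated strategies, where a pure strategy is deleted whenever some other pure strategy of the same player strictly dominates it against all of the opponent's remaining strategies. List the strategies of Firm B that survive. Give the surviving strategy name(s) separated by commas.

Row M is eliminated: U beats it against every remaining column (a1: 0>-8, a2: 0>-1, a3: 7>4).
For Firm A, U strictly dominates D on the remaining columns (a1: 0>-4, a2: 0>-6, a3: 7>-6); eliminate D.
For Firm B, a3 strictly dominates a1 on the remaining rows (U: 7>-2); eliminate a1.
Column a2 is eliminated: a3 beats it against every remaining row (U: 7>-5).
Among the remaining strategies, none is strictly dominated by another pure strategy of the same player, so the elimination stops.
Surviving strategies — Firm A: {U}; Firm B: {a3}.

a3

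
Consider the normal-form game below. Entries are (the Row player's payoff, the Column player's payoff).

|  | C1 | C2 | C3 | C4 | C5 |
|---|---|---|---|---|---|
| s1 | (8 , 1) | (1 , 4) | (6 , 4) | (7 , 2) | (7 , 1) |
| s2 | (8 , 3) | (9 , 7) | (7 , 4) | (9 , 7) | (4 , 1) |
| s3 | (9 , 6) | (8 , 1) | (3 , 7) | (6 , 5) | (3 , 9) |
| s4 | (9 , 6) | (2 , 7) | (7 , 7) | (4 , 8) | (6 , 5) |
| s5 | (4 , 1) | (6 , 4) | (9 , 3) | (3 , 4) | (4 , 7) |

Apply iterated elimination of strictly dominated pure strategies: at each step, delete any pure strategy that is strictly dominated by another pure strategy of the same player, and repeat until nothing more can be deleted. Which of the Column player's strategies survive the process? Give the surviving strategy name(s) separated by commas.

C2, C3, C4, C5

Column C1 is eliminated: C3 beats it against every remaining row (s1: 4>1, s2: 4>3, s3: 7>6, s4: 7>6, s5: 3>1).
For the Row player, s2 strictly dominates s3 on the remaining columns (C2: 9>8, C3: 7>3, C4: 9>6, C5: 4>3); eliminate s3.
Among the remaining strategies, none is strictly dominated by another pure strategy of the same player, so the elimination stops.
Surviving strategies — the Row player: {s1, s2, s4, s5}; the Column player: {C2, C3, C4, C5}.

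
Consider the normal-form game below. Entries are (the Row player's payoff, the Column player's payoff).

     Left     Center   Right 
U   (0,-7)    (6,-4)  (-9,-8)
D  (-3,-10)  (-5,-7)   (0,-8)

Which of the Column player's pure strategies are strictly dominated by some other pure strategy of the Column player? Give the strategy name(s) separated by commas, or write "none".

Left is strictly dominated by Center (U: -4>-7, D: -7>-10).
Center is not dominated — it holds its own against Left at U (-4>-7); Right at U (-4>-8).
Right: dominated, since Center does at least as well everywhere (U: -4>-8, D: -7>-8).

Left, Right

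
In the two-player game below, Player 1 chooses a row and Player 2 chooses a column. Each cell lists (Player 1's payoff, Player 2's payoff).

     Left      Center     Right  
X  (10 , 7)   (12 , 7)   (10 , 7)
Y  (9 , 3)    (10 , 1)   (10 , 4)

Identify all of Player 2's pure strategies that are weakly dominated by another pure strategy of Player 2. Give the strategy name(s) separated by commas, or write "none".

Right weakly dominates Left — X: 7=7, Y: 4>3.
Center: dominated, since Left does at least as well everywhere (X: 7=7, Y: 3>1).
Right: no other strategy beats it everywhere (Left at Y (4>3); Center at Y (4>1)).

Left, Center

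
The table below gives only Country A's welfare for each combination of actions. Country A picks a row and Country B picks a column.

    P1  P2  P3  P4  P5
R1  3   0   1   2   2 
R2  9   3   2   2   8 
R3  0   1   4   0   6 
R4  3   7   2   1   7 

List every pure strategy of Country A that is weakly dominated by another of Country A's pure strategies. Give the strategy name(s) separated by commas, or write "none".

R1 is weakly dominated by R2 (P1: 9>3, P2: 3>0, P3: 2>1, P4: 2=2, P5: 8>2).
R2: no other strategy beats it everywhere (R1 at P1 (9>3); R3 at P1 (9>0); R4 at P1 (9>3)).
R3 is not dominated — it holds its own against R1 at P2 (1>0); R2 at P3 (4>2); R4 at P3 (4>2).
R4 is not dominated — it holds its own against R1 at P2 (7>0); R2 at P2 (7>3); R3 at P1 (3>0).

R1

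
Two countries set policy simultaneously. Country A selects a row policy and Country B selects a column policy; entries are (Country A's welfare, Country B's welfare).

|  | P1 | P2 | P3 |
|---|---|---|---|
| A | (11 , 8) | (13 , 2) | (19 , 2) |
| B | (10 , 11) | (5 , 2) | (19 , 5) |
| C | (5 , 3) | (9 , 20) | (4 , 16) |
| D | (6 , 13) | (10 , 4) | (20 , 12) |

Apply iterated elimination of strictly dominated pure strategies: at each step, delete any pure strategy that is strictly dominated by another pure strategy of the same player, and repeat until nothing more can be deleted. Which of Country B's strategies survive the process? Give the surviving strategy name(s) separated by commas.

For Country A, A strictly dominates C on the remaining columns (P1: 11>5, P2: 13>9, P3: 19>4); eliminate C.
Country B's strategy P2 is strictly dominated by P1 (A: 8>2, B: 11>2, D: 13>4) and is removed.
Country B's strategy P3 is strictly dominated by P1 (A: 8>2, B: 11>5, D: 13>12) and is removed.
For Country A, A strictly dominates B on the remaining columns (P1: 11>10); eliminate B.
For Country A, A strictly dominates D on the remaining columns (P1: 11>6); eliminate D.
Among the remaining strategies, none is strictly dominated by another pure strategy of the same player, so the elimination stops.
Surviving strategies — Country A: {A}; Country B: {P1}.

P1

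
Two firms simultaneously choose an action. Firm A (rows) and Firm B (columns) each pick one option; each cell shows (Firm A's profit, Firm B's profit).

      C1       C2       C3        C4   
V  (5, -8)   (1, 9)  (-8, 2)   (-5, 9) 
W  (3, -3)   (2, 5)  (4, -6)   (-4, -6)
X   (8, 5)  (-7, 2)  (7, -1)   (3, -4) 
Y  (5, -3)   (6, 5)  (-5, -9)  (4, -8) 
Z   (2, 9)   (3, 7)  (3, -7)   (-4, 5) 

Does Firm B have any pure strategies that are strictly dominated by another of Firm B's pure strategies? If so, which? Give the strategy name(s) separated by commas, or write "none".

C3

Nothing dominates C1: C2 at X (5>2); C3 at W (-3>-6); C4 at W (-3>-6).
C2: no other strategy beats it everywhere (C1 at V (9>-8); C3 at V (9>2); C4 at V (9=9)).
C2 strictly dominates C3 — V: 9>2, W: 5>-6, X: 2>-1, Y: 5>-9, Z: 7>-7.
C4 is not dominated — it holds its own against C1 at V (9>-8); C2 at V (9=9); C3 at V (9>2).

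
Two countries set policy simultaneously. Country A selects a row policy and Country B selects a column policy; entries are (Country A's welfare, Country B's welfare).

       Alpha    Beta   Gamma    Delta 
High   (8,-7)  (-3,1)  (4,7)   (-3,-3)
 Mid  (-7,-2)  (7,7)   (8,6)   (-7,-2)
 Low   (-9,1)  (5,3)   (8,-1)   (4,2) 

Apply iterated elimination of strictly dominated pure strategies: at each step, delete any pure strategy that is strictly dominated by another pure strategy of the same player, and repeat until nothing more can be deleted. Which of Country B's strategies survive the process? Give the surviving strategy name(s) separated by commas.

Beta

For Country B, Beta strictly dominates Alpha on the remaining rows (High: 1>-7, Mid: 7>-2, Low: 3>1); eliminate Alpha.
For Country A, Low strictly dominates High on the remaining columns (Beta: 5>-3, Gamma: 8>4, Delta: 4>-3); eliminate High.
For Country B, Beta strictly dominates Gamma on the remaining rows (Mid: 7>6, Low: 3>-1); eliminate Gamma.
For Country B, Beta strictly dominates Delta on the remaining rows (Mid: 7>-2, Low: 3>2); eliminate Delta.
Row Low is eliminated: Mid beats it against every remaining column (Beta: 7>5).
Among the remaining strategies, none is strictly dominated by another pure strategy of the same player, so the elimination stops.
Surviving strategies — Country A: {Mid}; Country B: {Beta}.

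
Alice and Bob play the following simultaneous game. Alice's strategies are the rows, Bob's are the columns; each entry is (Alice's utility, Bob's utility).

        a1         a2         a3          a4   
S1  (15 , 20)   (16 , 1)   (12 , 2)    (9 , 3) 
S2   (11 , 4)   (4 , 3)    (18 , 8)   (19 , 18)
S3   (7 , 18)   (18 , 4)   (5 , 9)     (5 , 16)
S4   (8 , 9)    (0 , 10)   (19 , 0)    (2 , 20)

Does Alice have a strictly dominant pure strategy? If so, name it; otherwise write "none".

none

S1 fails to dominate S2 at a3 (12<18).
S2 fails to dominate S1 at a1 (11<15).
S3 fails to dominate S1 at a1 (7<15).
S4 fails to dominate S1 at a1 (8<15).
No single strategy dominates all the others.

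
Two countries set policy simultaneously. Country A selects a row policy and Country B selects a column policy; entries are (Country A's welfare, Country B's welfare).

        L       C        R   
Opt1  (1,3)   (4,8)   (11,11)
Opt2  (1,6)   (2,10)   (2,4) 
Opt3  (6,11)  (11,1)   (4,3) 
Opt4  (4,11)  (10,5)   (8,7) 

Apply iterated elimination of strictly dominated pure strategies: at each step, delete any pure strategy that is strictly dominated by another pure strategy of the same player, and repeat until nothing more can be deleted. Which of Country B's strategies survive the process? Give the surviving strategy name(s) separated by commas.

Row Opt2 is eliminated: Opt3 beats it against every remaining column (L: 6>1, C: 11>2, R: 4>2).
Country B's strategy C is strictly dominated by R (Opt1: 11>8, Opt3: 3>1, Opt4: 7>5) and is removed.
Among the remaining strategies, none is strictly dominated by another pure strategy of the same player, so the elimination stops.
Surviving strategies — Country A: {Opt1, Opt3, Opt4}; Country B: {L, R}.

L, R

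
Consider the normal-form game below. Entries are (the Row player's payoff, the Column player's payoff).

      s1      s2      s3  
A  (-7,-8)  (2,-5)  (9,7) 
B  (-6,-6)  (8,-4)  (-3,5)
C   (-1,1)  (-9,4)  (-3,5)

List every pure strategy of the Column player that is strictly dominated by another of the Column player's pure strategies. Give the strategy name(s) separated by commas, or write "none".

s1: dominated, since s2 does at least as well everywhere (A: -5>-8, B: -4>-6, C: 4>1).
s3 strictly dominates s2 — A: 7>-5, B: 5>-4, C: 5>4.
Nothing dominates s3: s1 at A (7>-8); s2 at A (7>-5).

s1, s2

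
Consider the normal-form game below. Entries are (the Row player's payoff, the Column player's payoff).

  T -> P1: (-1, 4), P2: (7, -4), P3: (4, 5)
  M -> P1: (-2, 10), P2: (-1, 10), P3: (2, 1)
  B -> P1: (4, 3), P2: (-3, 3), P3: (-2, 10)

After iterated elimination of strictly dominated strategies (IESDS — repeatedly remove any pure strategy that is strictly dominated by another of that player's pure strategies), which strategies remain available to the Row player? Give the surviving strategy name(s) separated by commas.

T

Row M is eliminated: T beats it against every remaining column (P1: -1>-2, P2: 7>-1, P3: 4>2).
Column P1 is eliminated: P3 beats it against every remaining row (T: 5>4, B: 10>3).
For the Row player, T strictly dominates B on the remaining columns (P2: 7>-3, P3: 4>-2); eliminate B.
Column P2 is eliminated: P3 beats it against every remaining row (T: 5>-4).
Among the remaining strategies, none is strictly dominated by another pure strategy of the same player, so the elimination stops.
Surviving strategies — the Row player: {T}; the Column player: {P3}.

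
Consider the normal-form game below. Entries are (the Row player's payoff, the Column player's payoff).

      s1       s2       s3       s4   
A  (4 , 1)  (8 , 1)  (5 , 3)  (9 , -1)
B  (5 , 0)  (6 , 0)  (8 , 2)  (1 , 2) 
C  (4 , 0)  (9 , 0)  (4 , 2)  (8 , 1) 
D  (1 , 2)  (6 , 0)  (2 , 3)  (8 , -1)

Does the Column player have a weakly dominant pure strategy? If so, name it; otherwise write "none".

s3

s3 vs s1: A: 3>1, B: 2>0, C: 2>0, D: 3>2.
s3 vs s2: A: 3>1, B: 2>0, C: 2>0, D: 3>0.
s3 vs s4: A: 3>-1, B: 2=2, C: 2>1, D: 3>-1.
s3 is at least as good as every other strategy against every opponent action, so it is weakly dominant.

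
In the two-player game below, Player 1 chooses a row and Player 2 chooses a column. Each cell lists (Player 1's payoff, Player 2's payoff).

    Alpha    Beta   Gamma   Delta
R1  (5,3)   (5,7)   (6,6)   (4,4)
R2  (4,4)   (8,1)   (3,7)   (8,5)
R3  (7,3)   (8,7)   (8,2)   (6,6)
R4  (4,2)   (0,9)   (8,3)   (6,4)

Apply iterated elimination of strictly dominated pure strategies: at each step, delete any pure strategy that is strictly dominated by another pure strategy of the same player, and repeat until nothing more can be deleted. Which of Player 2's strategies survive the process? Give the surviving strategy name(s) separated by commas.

For Player 1, R3 strictly dominates R1 on the remaining columns (Alpha: 7>5, Beta: 8>5, Gamma: 8>6, Delta: 6>4); eliminate R1.
For Player 2, Delta strictly dominates Alpha on the remaining rows (R2: 5>4, R3: 6>3, R4: 4>2); eliminate Alpha.
Among the remaining strategies, none is strictly dominated by another pure strategy of the same player, so the elimination stops.
Surviving strategies — Player 1: {R2, R3, R4}; Player 2: {Beta, Gamma, Delta}.

Beta, Gamma, Delta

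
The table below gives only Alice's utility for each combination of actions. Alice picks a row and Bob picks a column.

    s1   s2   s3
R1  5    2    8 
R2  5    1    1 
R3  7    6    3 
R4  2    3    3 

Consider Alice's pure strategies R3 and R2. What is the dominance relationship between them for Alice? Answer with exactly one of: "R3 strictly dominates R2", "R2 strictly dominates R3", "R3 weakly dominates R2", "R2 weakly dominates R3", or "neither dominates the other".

R3 strictly dominates R2

R3's payoffs vs R2's, by Bob's action — s1: 7>5, s2: 6>1, s3: 3>1.
R3 gives a strictly higher payoff against each opponent action, so R3 strictly dominates R2.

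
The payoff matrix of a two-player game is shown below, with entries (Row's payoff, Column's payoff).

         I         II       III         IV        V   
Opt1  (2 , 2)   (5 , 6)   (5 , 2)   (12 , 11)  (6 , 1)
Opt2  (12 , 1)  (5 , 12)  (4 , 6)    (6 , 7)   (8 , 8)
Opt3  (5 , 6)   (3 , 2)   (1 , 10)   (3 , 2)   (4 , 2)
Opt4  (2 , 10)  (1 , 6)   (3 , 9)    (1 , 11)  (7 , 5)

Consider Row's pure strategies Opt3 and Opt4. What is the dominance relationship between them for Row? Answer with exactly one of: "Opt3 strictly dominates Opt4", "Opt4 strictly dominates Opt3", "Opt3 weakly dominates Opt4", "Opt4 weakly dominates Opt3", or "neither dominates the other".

Opt3's payoffs vs Opt4's, by Column's action — I: 5>2, II: 3>1, III: 1<3, IV: 3>1, V: 4<7.
Opt3 does better at I, II, IV but worse at III, V; neither strategy dominates the other.

neither dominates the other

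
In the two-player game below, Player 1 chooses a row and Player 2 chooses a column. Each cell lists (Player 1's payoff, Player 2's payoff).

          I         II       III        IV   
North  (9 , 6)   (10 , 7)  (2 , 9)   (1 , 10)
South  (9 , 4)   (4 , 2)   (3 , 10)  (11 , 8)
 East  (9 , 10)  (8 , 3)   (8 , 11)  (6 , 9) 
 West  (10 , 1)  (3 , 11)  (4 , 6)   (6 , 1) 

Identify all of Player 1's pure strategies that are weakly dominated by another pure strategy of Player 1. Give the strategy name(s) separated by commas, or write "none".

none

North is not dominated — it holds its own against South at II (10>4); East at II (10>8); West at II (10>3).
South is not dominated — it holds its own against North at III (3>2); East at IV (11>6); West at II (4>3).
East: no other strategy beats it everywhere (North at III (8>2); South at II (8>4); West at II (8>3)).
West: no other strategy beats it everywhere (North at I (10>9); South at I (10>9); East at I (10>9)).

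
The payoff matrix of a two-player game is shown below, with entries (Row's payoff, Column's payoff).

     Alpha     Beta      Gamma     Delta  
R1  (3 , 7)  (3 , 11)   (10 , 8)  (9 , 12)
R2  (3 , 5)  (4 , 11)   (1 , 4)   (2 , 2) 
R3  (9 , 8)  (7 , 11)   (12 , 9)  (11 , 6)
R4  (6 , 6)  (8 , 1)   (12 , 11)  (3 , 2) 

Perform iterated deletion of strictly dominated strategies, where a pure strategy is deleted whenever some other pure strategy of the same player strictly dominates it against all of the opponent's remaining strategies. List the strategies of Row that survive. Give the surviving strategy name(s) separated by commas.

R3, R4

Row R1 is eliminated: R3 beats it against every remaining column (Alpha: 9>3, Beta: 7>3, Gamma: 12>10, Delta: 11>9).
Row's strategy R2 is strictly dominated by R3 (Alpha: 9>3, Beta: 7>4, Gamma: 12>1, Delta: 11>2) and is removed.
For Column, Gamma strictly dominates Alpha on the remaining rows (R3: 9>8, R4: 11>6); eliminate Alpha.
For Column, Gamma strictly dominates Delta on the remaining rows (R3: 9>6, R4: 11>2); eliminate Delta.
Among the remaining strategies, none is strictly dominated by another pure strategy of the same player, so the elimination stops.
Surviving strategies — Row: {R3, R4}; Column: {Beta, Gamma}.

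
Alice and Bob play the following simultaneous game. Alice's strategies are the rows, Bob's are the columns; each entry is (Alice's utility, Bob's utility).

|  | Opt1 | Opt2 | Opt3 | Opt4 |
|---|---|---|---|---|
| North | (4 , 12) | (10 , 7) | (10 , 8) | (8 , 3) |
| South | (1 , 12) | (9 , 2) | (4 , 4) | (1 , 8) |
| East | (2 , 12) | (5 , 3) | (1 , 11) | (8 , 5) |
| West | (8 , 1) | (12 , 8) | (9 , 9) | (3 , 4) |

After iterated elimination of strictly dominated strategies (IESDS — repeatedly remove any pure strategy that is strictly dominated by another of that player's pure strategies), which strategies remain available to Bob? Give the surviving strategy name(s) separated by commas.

Opt1, Opt3

Row South is eliminated: North beats it against every remaining column (Opt1: 4>1, Opt2: 10>9, Opt3: 10>4, Opt4: 8>1).
For Bob, Opt3 strictly dominates Opt2 on the remaining rows (North: 8>7, East: 11>3, West: 9>8); eliminate Opt2.
For Bob, Opt3 strictly dominates Opt4 on the remaining rows (North: 8>3, East: 11>5, West: 9>4); eliminate Opt4.
For Alice, North strictly dominates East on the remaining columns (Opt1: 4>2, Opt3: 10>1); eliminate East.
Among the remaining strategies, none is strictly dominated by another pure strategy of the same player, so the elimination stops.
Surviving strategies — Alice: {North, West}; Bob: {Opt1, Opt3}.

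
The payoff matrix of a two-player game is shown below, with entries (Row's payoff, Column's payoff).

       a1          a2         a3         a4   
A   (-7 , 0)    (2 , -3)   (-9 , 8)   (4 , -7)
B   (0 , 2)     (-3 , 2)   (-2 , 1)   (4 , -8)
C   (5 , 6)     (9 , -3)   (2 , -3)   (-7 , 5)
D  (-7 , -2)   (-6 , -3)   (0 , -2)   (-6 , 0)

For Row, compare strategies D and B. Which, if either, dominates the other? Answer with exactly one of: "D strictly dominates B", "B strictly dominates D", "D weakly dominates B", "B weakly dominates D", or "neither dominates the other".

neither dominates the other

D's payoffs vs B's, by Column's action — a1: -7<0, a2: -6<-3, a3: 0>-2, a4: -6<4.
D does better at a3 but worse at a1, a2, a4; neither strategy dominates the other.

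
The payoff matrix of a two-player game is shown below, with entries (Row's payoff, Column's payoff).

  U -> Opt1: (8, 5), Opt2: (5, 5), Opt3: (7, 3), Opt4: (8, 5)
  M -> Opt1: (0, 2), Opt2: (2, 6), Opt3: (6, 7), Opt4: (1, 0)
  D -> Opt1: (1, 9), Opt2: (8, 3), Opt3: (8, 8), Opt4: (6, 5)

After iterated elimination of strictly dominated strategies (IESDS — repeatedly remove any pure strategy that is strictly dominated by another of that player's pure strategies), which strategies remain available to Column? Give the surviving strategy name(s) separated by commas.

Opt1, Opt2, Opt4

Row's strategy M is strictly dominated by U (Opt1: 8>0, Opt2: 5>2, Opt3: 7>6, Opt4: 8>1) and is removed.
Column's strategy Opt3 is strictly dominated by Opt1 (U: 5>3, D: 9>8) and is removed.
Among the remaining strategies, none is strictly dominated by another pure strategy of the same player, so the elimination stops.
Surviving strategies — Row: {U, D}; Column: {Opt1, Opt2, Opt4}.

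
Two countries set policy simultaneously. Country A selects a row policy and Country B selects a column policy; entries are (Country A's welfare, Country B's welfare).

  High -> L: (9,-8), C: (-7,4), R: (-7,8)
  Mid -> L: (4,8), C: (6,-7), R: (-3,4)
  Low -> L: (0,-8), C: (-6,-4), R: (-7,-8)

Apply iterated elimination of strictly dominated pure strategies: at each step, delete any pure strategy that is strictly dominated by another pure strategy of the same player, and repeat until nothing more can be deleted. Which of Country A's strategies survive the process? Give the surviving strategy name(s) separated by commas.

High, Mid

Row Low is eliminated: Mid beats it against every remaining column (L: 4>0, C: 6>-6, R: -3>-7).
For Country B, R strictly dominates C on the remaining rows (High: 8>4, Mid: 4>-7); eliminate C.
Among the remaining strategies, none is strictly dominated by another pure strategy of the same player, so the elimination stops.
Surviving strategies — Country A: {High, Mid}; Country B: {L, R}.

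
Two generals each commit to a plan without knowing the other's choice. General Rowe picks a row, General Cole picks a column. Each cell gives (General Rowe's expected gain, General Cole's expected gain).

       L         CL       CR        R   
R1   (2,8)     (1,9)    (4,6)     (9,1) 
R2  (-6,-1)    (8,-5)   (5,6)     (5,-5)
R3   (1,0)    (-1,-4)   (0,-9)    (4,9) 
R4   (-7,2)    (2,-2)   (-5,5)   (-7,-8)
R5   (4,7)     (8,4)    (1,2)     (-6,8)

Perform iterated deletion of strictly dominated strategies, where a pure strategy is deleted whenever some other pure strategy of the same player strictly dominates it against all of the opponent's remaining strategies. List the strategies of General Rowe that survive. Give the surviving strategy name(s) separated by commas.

R1, R2, R5

Row R3 is eliminated: R1 beats it against every remaining column (L: 2>1, CL: 1>-1, CR: 4>0, R: 9>4).
General Rowe's strategy R4 is strictly dominated by R2 (L: -6>-7, CL: 8>2, CR: 5>-5, R: 5>-7) and is removed.
Among the remaining strategies, none is strictly dominated by another pure strategy of the same player, so the elimination stops.
Surviving strategies — General Rowe: {R1, R2, R5}; General Cole: {L, CL, CR, R}.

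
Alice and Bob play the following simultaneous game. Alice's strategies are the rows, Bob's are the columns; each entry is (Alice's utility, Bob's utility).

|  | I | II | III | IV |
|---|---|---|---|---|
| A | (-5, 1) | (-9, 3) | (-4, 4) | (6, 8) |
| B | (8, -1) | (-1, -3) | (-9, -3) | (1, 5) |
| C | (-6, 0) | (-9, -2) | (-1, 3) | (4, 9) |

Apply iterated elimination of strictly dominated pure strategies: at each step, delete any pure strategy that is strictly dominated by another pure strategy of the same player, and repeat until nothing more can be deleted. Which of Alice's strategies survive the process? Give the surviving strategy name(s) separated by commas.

A

For Bob, IV strictly dominates I on the remaining rows (A: 8>1, B: 5>-1, C: 9>0); eliminate I.
Bob's strategy II is strictly dominated by IV (A: 8>3, B: 5>-3, C: 9>-2) and is removed.
Alice's strategy B is strictly dominated by A (III: -4>-9, IV: 6>1) and is removed.
For Bob, IV strictly dominates III on the remaining rows (A: 8>4, C: 9>3); eliminate III.
Row C is eliminated: A beats it against every remaining column (IV: 6>4).
Among the remaining strategies, none is strictly dominated by another pure strategy of the same player, so the elimination stops.
Surviving strategies — Alice: {A}; Bob: {IV}.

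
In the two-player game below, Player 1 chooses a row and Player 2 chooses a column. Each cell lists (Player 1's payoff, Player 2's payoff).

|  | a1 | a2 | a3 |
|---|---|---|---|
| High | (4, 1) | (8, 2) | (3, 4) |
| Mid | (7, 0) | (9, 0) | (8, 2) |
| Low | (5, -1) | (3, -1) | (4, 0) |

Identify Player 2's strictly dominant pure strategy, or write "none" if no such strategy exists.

a3 vs a1: High: 4>1, Mid: 2>0, Low: 0>-1.
a3 vs a2: High: 4>2, Mid: 2>0, Low: 0>-1.
a3 strictly beats every other strategy against every opponent action, so it is strictly dominant.

a3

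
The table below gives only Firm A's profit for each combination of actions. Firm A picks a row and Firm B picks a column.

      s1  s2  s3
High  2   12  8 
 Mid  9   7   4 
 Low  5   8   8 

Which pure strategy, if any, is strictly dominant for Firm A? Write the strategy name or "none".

none

High fails to dominate Mid at s1 (2<9).
Mid fails to dominate High at s2 (7<12).
Low fails to dominate High at s2 (8<12).
No single strategy dominates all the others.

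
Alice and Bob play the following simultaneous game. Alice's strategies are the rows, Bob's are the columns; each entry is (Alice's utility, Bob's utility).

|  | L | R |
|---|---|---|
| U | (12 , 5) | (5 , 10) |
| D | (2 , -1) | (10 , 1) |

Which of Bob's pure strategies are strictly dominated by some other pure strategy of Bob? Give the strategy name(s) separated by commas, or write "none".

L is strictly dominated by R (U: 10>5, D: 1>-1).
R is not dominated — it holds its own against L at U (10>5).

L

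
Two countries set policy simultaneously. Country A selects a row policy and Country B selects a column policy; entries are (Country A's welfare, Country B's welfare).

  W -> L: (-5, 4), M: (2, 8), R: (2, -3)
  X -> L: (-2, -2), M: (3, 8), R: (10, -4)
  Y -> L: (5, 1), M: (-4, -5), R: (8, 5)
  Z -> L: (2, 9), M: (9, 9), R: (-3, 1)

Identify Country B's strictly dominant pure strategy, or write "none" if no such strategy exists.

none

L fails to dominate M at W (4<8).
M fails to dominate L at Y (-5<1).
R fails to dominate L at W (-3<4).
No single strategy dominates all the others.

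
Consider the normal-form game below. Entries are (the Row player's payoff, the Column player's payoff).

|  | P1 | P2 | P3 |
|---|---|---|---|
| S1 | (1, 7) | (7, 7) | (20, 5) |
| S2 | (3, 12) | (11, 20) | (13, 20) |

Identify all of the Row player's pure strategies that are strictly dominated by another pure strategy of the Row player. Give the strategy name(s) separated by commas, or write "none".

Nothing dominates S1: S2 at P3 (20>13).
S2 is not dominated — it holds its own against S1 at P1 (3>1).

none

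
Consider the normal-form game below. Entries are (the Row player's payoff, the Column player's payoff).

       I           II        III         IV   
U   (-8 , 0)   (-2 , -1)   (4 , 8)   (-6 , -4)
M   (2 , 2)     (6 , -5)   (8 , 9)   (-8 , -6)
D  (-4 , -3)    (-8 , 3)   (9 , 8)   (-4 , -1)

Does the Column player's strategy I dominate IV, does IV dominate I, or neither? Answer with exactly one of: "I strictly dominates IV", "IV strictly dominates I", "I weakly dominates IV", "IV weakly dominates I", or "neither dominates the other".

I's payoffs vs IV's, by the Row player's action — U: 0>-4, M: 2>-6, D: -3<-1.
I does better at U, M but worse at D; neither strategy dominates the other.

neither dominates the other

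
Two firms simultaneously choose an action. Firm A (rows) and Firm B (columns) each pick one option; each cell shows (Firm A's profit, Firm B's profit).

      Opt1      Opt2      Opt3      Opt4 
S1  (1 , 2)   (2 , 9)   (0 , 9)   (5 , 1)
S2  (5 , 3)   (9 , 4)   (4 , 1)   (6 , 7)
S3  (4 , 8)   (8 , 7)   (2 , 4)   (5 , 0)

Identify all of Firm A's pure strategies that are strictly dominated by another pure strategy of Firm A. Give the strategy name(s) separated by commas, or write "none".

S1, S3

S1: dominated, since S2 does at least as well everywhere (Opt1: 5>1, Opt2: 9>2, Opt3: 4>0, Opt4: 6>5).
S2 is not dominated — it holds its own against S1 at Opt1 (5>1); S3 at Opt1 (5>4).
S2 strictly dominates S3 — Opt1: 5>4, Opt2: 9>8, Opt3: 4>2, Opt4: 6>5.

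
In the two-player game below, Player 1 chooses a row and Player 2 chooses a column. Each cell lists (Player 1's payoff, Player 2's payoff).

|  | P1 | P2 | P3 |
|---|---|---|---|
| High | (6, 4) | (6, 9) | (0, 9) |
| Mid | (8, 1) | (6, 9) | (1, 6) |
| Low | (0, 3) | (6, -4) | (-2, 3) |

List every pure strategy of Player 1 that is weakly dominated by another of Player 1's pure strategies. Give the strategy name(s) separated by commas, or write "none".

High, Low

High: dominated, since Mid does at least as well everywhere (P1: 8>6, P2: 6=6, P3: 1>0).
Mid is not dominated — it holds its own against High at P1 (8>6); Low at P1 (8>0).
Low is weakly dominated by High (P1: 6>0, P2: 6=6, P3: 0>-2).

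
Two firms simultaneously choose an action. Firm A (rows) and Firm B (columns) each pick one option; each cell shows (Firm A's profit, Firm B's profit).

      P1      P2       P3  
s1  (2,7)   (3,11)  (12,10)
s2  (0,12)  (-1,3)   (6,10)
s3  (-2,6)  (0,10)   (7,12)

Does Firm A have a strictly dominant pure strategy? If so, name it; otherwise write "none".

s1 vs s2: P1: 2>0, P2: 3>-1, P3: 12>6.
s1 vs s3: P1: 2>-2, P2: 3>0, P3: 12>7.
s1 strictly beats every other strategy against every opponent action, so it is strictly dominant.

s1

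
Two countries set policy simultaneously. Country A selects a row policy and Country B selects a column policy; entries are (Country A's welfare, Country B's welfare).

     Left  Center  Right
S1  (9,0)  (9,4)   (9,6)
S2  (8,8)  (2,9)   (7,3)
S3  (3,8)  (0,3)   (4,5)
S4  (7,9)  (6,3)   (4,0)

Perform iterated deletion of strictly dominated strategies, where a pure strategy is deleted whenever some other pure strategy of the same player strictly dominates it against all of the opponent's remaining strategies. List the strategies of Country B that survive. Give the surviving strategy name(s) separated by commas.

Country A's strategy S2 is strictly dominated by S1 (Left: 9>8, Center: 9>2, Right: 9>7) and is removed.
For Country A, S1 strictly dominates S3 on the remaining columns (Left: 9>3, Center: 9>0, Right: 9>4); eliminate S3.
For Country A, S1 strictly dominates S4 on the remaining columns (Left: 9>7, Center: 9>6, Right: 9>4); eliminate S4.
Country B's strategy Left is strictly dominated by Center (S1: 4>0) and is removed.
Country B's strategy Center is strictly dominated by Right (S1: 6>4) and is removed.
Among the remaining strategies, none is strictly dominated by another pure strategy of the same player, so the elimination stops.
Surviving strategies — Country A: {S1}; Country B: {Right}.

Right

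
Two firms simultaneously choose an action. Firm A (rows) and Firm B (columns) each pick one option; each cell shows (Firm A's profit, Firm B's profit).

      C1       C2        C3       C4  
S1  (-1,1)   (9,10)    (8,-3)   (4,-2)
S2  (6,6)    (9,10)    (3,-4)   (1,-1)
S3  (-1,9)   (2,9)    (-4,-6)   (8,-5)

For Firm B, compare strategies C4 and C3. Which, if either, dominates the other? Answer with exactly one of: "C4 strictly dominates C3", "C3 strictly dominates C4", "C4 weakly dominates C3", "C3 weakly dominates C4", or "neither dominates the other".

C4's payoffs vs C3's, by Firm A's action — S1: -2>-3, S2: -1>-4, S3: -5>-6.
Every comparison favours C4, so C4 strictly dominates C3.

C4 strictly dominates C3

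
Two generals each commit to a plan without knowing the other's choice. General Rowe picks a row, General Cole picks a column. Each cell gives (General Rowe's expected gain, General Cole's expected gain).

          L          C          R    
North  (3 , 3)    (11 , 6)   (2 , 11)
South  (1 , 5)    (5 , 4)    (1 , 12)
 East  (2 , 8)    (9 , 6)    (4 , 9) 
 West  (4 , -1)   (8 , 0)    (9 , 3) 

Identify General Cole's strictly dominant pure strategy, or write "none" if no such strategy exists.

R vs L: North: 11>3, South: 12>5, East: 9>8, West: 3>-1.
R vs C: North: 11>6, South: 12>4, East: 9>6, West: 3>0.
R strictly beats every other strategy against every opponent action, so it is strictly dominant.

R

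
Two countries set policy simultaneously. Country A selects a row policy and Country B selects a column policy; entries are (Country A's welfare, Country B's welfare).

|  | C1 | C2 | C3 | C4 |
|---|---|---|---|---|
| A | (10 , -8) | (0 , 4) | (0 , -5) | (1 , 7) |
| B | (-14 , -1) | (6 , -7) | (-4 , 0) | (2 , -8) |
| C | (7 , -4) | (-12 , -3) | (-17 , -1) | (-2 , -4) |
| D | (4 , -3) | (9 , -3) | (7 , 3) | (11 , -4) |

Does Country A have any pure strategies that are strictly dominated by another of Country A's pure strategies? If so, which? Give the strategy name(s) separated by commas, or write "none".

A: no other strategy beats it everywhere (B at C1 (10>-14); C at C1 (10>7); D at C1 (10>4)).
D strictly dominates B — C1: 4>-14, C2: 9>6, C3: 7>-4, C4: 11>2.
C: dominated, since A does at least as well everywhere (C1: 10>7, C2: 0>-12, C3: 0>-17, C4: 1>-2).
D: no other strategy beats it everywhere (A at C2 (9>0); B at C1 (4>-14); C at C2 (9>-12)).

B, C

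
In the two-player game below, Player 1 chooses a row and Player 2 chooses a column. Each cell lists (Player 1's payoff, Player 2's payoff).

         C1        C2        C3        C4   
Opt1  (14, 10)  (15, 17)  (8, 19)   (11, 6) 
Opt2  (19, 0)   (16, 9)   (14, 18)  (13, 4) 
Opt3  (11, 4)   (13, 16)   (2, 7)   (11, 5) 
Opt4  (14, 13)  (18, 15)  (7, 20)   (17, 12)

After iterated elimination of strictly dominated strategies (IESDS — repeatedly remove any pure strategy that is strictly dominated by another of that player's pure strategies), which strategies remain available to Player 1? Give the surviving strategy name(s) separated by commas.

Opt2

Row Opt1 is eliminated: Opt2 beats it against every remaining column (C1: 19>14, C2: 16>15, C3: 14>8, C4: 13>11).
Row Opt3 is eliminated: Opt2 beats it against every remaining column (C1: 19>11, C2: 16>13, C3: 14>2, C4: 13>11).
For Player 2, C2 strictly dominates C1 on the remaining rows (Opt2: 9>0, Opt4: 15>13); eliminate C1.
Player 2's strategy C2 is strictly dominated by C3 (Opt2: 18>9, Opt4: 20>15) and is removed.
For Player 2, C3 strictly dominates C4 on the remaining rows (Opt2: 18>4, Opt4: 20>12); eliminate C4.
Player 1's strategy Opt4 is strictly dominated by Opt2 (C3: 14>7) and is removed.
Among the remaining strategies, none is strictly dominated by another pure strategy of the same player, so the elimination stops.
Surviving strategies — Player 1: {Opt2}; Player 2: {C3}.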